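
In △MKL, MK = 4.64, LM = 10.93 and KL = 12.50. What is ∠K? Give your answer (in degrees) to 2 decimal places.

By the law of cosines, cos K = (MK² + KL² − LM²) / (2·MK·KL) ≈ 0.50271, so ∠K ≈ 59.82°.

59.82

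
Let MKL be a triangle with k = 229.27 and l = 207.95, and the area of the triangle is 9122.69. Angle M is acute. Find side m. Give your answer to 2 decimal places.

87.82

From area = ½·k·l·sin M, we get sin M = 2·area/(k·l) ≈ 0.38269.
Taking the acute solution, ∠M ≈ 22.50°.
Law of cosines then gives m ≈ 87.824.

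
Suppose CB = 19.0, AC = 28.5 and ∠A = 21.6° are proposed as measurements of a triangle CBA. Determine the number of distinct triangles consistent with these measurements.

2

AC·sin A = 28.5·sin(21.6°) ≈ 10.49.
Since AC sin A < CB < AC (10.49 < 19.0 < 28.5), two triangles exist.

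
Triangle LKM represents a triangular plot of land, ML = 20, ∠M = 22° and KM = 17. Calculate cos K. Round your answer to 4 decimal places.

-0.2018

By the law of cosines, LK² = KM² + ML² − 2·KM·ML·cos M = 58.515, so LK ≈ 7.6495.
Law of cosines again: cos K = (LK² + KM² − ML²)/(2·LK·KM) ≈ -0.20180, so ∠K ≈ 101.64°.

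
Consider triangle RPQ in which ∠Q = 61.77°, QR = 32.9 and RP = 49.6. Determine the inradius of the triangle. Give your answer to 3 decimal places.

Law of sines: sin P = QR·sin Q/RP ≈ 0.58441.
Since RP ≥ QR, only the acute value applies: ∠P ≈ 35.76°.
Then ∠R = 180° − ∠Q − ∠P ≈ 82.47°.
Law of sines gives PQ = RP·sin R/sin Q ≈ 55.81.
Area = ½·RP·QR·sin R ≈ 808.88.
Semiperimeter s = (55.81+32.9+49.6)/2 = 69.155.
Inradius = area/s = 808.88/69.155 ≈ 11.697.

r ≈ 11.697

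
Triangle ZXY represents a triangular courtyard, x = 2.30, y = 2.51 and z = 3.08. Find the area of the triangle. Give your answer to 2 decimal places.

Semiperimeter s = (3.08 + 2.3 + 2.51)/2 = 3.945.
Heron's formula: area = √(3.945·0.865·1.645·1.435) ≈ 2.8382.

area ≈ 2.84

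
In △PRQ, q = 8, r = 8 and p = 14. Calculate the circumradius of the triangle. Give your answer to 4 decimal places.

8.2624

By the law of cosines, cos P = (r² + q² − p²) / (2·r·q) ≈ -0.53125, so ∠P ≈ 122.09°.
Circumradius = p/(2 sin P) ≈ 8.2624.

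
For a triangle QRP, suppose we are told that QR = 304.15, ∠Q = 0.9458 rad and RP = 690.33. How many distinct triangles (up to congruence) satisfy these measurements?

QR·sin Q = 304.15·sin(0.9458 rad) ≈ 246.7.
Since RP ≥ QR, exactly one triangle exists.

1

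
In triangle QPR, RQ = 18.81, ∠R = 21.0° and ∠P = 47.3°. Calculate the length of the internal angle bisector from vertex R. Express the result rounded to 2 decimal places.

The third angle is ∠Q = 180° − ∠P − ∠R = 111.70°.
Law of sines: PR = RQ·sin Q/sin P ≈ 23.781.
Law of sines: QP = RQ·sin R/sin P ≈ 9.1724.
The bisector from R has length 2·PR·RQ·cos(∠R/2)/(PR+RQ) ≈ 20.654.

t_R ≈ 20.65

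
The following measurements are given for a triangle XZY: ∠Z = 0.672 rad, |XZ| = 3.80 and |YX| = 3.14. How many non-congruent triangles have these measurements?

|XZ|·sin Z = 3.80·sin(0.672 rad) ≈ 2.366.
Since |XZ| sin Z < |YX| < |XZ| (2.366 < 3.14 < 3.80), two triangles exist.

2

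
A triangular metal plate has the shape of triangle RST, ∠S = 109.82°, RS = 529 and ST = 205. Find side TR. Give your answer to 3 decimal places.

628.813

By the law of cosines, TR² = RS² + ST² − 2·RS·ST·cos S = 3.9541e+05, so TR ≈ 628.81.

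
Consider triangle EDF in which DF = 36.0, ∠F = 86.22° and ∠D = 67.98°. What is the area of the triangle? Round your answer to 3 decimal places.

The third angle is ∠E = 180° − ∠D − ∠F = 25.80°.
Law of sines: FE = DF·sin D/sin E ≈ 76.681.
Law of sines: ED = DF·sin F/sin E ≈ 82.535.
Area = ½·DF·FE·sin F ≈ 1377.3.

1377.253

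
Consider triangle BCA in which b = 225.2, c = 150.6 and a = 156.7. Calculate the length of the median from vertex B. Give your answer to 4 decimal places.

Median from B: ½√(2·c² + 2·a² − b²) ≈ 104.59.

m_B ≈ 104.5890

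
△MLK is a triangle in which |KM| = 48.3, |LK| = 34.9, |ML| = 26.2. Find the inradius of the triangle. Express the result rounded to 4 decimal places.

r ≈ 8.1255

Semiperimeter s = (34.9 + 48.3 + 26.2)/2 = 54.7.
Heron's formula: area = √(54.7·19.8·6.4·28.5) ≈ 444.47.
Inradius = area/s = 444.47/54.7 ≈ 8.1255.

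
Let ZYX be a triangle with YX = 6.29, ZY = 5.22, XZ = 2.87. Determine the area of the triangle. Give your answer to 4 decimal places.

Semiperimeter s = (6.29 + 2.87 + 5.22)/2 = 7.19.
Heron's formula: area = √(7.19·0.9·4.32·1.97) ≈ 7.421.

area ≈ 7.4210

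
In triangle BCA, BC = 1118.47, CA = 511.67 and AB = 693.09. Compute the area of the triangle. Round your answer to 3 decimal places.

Semiperimeter s = (511.67 + 693.09 + 1118.5)/2 = 1161.6.
Heron's formula: area = √(1161.6·649.94·468.52·43.145) ≈ 1.2354e+05.

123538.132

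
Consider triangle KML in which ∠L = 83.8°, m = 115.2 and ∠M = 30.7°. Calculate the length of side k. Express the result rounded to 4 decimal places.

The third angle is ∠K = 180° − ∠M − ∠L = 65.50°.
Law of sines: k = m·sin K/sin M ≈ 205.33.

205.3256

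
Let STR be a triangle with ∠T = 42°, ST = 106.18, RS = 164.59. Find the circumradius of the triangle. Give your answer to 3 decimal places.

122.988

Law of sines: sin R = ST·sin T/RS ≈ 0.43167.
Since RS ≥ ST, only the acute value applies: ∠R ≈ 25.57°.
Then ∠S = 180° − ∠T − ∠R ≈ 112.43°.
Law of sines gives TR = RS·sin S/sin T ≈ 227.37.
Circumradius = RS/(2 sin T) ≈ 122.99.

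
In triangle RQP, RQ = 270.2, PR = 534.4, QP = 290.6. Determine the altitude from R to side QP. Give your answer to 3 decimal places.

Semiperimeter s = (290.6 + 534.4 + 270.2)/2 = 547.6.
Heron's formula: area = √(547.6·257·13.2·277.4) ≈ 22701.
The altitude from R has length 2·area/QP ≈ 156.23.

156.233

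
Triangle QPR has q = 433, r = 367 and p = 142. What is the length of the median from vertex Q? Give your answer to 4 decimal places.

174.7977

Median from Q: ½√(2·p² + 2·r² − q²) ≈ 174.8.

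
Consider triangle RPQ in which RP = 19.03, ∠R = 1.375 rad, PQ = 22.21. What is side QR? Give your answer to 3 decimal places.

15.738

Law of sines: sin Q = RP·sin R/PQ ≈ 0.84045.
Since PQ ≥ RP, only the acute value applies: ∠Q ≈ 0.998 rad.
Then ∠P = π − ∠R − ∠Q ≈ 0.768 rad.
Law of sines gives QR = PQ·sin P/sin R ≈ 15.738.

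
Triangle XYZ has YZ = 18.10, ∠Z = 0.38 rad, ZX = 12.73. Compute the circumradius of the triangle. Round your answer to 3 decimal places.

R ≈ 10.589

By the law of cosines, XY² = YZ² + ZX² − 2·YZ·ZX·cos Z = 61.71, so XY ≈ 7.8556.
Area = ½·YZ·ZX·sin Z ≈ 42.732.
Circumradius = XY/(2 sin Z) ≈ 10.589.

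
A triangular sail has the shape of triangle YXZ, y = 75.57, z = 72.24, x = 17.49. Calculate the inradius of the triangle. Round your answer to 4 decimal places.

r ≈ 7.6227

Semiperimeter s = (75.57 + 17.49 + 72.24)/2 = 82.65.
Heron's formula: area = √(82.65·7.08·65.16·10.41) ≈ 630.02.
Inradius = area/s = 630.02/82.65 ≈ 7.6227.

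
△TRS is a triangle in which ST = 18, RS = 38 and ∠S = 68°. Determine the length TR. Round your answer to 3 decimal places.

By the law of cosines, TR² = RS² + ST² − 2·RS·ST·cos S = 1255.5, so TR ≈ 35.434.

35.434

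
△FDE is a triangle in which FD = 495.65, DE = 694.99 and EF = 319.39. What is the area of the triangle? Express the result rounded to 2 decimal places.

area ≈ 71557.63

Semiperimeter s = (694.99 + 319.39 + 495.65)/2 = 755.01.
Heron's formula: area = √(755.01·60.025·435.62·259.37) ≈ 71558.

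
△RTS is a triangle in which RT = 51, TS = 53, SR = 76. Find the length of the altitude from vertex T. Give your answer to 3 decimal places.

35.484

Semiperimeter s = (53 + 76 + 51)/2 = 90.
Heron's formula: area = √(90·37·14·39) ≈ 1348.4.
The altitude from T has length 2·area/SR ≈ 35.484.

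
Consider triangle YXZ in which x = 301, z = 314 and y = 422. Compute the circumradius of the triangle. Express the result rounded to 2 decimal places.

By the law of cosines, cos Y = (x² + z² − y²) / (2·x·z) ≈ 0.05879, so ∠Y ≈ 86.63°.
Circumradius = y/(2 sin Y) ≈ 211.37.

R ≈ 211.37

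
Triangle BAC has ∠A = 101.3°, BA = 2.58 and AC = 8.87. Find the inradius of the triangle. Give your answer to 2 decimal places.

r ≈ 1.06

By the law of cosines, CB² = BA² + AC² − 2·BA·AC·cos A = 94.302, so CB ≈ 9.7109.
Area = ½·BA·AC·sin A ≈ 11.22.
Semiperimeter s = (8.87+9.7109+2.58)/2 = 10.58.
Inradius = area/s = 11.22/10.58 ≈ 1.0605.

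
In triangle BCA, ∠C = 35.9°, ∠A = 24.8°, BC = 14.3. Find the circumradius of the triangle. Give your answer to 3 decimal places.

The third angle is ∠B = 180° − ∠C − ∠A = 119.30°.
Law of sines: CA = BC·sin B/sin A ≈ 29.731.
Law of sines: AB = BC·sin C/sin A ≈ 19.991.
Circumradius = BC/(2 sin A) ≈ 17.046.

R ≈ 17.046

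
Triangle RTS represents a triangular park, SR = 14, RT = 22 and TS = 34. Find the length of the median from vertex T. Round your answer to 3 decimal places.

m_T ≈ 27.767

Median from T: ½√(2·RT² + 2·TS² − SR²) ≈ 27.767.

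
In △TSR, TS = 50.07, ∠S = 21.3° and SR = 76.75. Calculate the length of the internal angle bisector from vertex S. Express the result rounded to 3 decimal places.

59.560

By the law of cosines, RT² = TS² + SR² − 2·TS·SR·cos S = 1236.8, so RT ≈ 35.169.
The bisector from S has length 2·TS·SR·cos(∠S/2)/(TS+SR) ≈ 59.56.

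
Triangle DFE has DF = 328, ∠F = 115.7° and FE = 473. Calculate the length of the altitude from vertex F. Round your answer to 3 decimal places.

h_F ≈ 204.816

By the law of cosines, ED² = DF² + FE² − 2·DF·FE·cos F = 4.6587e+05, so ED ≈ 682.55.
Area = ½·DF·FE·sin F ≈ 69898.
The altitude from F has length 2·area/ED ≈ 204.82.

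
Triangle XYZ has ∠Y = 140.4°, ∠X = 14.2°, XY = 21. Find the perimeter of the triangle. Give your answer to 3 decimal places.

The third angle is ∠Z = 180° − ∠X − ∠Y = 25.40°.
Law of sines: YZ = XY·sin X/sin Z ≈ 12.01.
Law of sines: ZX = XY·sin Y/sin Z ≈ 31.207.
Semiperimeter s = (12.01+31.207+21)/2 = 32.109.
Perimeter = 12.01 + 31.207 + 21 = 64.217.

perimeter ≈ 64.217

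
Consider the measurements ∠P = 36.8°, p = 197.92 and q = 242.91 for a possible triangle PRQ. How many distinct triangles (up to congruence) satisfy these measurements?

q·sin P = 242.91·sin(36.8°) ≈ 145.5.
Since q sin P < p < q (145.5 < 197.92 < 242.91), two triangles exist.

2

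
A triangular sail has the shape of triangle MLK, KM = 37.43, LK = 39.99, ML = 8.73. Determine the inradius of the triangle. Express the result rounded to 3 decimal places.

Semiperimeter s = (39.99 + 37.43 + 8.73)/2 = 43.075.
Heron's formula: area = √(43.075·3.085·5.645·34.345) ≈ 160.51.
Inradius = area/s = 160.51/43.075 ≈ 3.7263.

r ≈ 3.726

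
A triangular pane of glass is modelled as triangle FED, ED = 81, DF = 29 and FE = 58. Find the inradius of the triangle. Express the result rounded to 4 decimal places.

7.1464

Semiperimeter s = (81 + 29 + 58)/2 = 84.
Heron's formula: area = √(84·3·55·26) ≈ 600.3.
Inradius = area/s = 600.3/84 ≈ 7.1464.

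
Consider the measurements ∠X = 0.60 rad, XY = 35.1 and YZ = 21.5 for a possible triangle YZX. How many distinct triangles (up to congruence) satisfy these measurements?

XY·sin X = 35.1·sin(0.60 rad) ≈ 19.82.
Since XY sin X < YZ < XY (19.82 < 21.5 < 35.1), two triangles exist.

2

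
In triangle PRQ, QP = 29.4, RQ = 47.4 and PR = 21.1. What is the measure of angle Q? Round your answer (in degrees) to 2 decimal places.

By the law of cosines, cos Q = (RQ² + QP² − PR²) / (2·RQ·QP) ≈ 0.95651, so ∠Q ≈ 16.96°.

16.96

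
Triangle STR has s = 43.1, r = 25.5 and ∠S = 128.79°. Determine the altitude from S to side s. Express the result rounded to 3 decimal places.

Law of sines: sin R = r·sin S/s ≈ 0.46116.
Since s ≥ r, only the acute value applies: ∠R ≈ 27.46°.
Then ∠T = 180° − ∠S − ∠R ≈ 23.75°.
Law of sines gives t = s·sin T/sin S ≈ 22.268.
Area = ½·s·r·sin T ≈ 221.3.
The altitude from S has length 2·area/s ≈ 10.269.

h_S ≈ 10.269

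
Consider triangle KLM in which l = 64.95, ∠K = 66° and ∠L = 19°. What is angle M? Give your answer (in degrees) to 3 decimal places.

The third angle is ∠M = 180° − ∠K − ∠L = 95.00°.

95.000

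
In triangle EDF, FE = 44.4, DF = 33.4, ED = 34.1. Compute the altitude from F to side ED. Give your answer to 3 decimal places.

Semiperimeter s = (33.4 + 44.4 + 34.1)/2 = 55.95.
Heron's formula: area = √(55.95·22.55·11.55·21.85) ≈ 564.27.
The altitude from F has length 2·area/ED ≈ 33.095.

33.095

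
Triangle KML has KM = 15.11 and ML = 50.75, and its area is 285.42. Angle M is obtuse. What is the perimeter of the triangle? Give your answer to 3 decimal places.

From area = ½·KM·ML·sin M, we get sin M = 2·area/(KM·ML) ≈ 0.74441.
Taking the obtuse solution, ∠M ≈ 131.89°.
Law of cosines then gives LK ≈ 61.87.
Perimeter = 50.75 + 61.87 + 15.11 = 127.73.

perimeter ≈ 127.730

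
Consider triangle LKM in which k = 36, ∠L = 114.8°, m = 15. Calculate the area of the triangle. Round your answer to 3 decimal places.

area ≈ 245.100

Area = ½·k·m·sin L ≈ 245.1.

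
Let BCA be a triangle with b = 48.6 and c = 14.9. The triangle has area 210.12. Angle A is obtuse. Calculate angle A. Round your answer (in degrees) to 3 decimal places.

∠A ≈ 144.526°

From area = ½·b·c·sin A, we get sin A = 2·area/(b·c) ≈ 0.58033.
Taking the obtuse solution, ∠A ≈ 144.53°.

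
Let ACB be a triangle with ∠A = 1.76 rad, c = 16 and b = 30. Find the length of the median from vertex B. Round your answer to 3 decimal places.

By the law of cosines, a² = c² + b² − 2·c·b·cos A = 1336.6, so a ≈ 36.559.
Median from B: ½√(2·a² + 2·c² − b²) ≈ 23.901.

m_B ≈ 23.901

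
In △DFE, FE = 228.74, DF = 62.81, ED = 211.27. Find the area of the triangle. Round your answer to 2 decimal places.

area ≈ 6568.66

Semiperimeter s = (228.74 + 211.27 + 62.81)/2 = 251.41.
Heron's formula: area = √(251.41·22.67·40.14·188.6) ≈ 6568.7.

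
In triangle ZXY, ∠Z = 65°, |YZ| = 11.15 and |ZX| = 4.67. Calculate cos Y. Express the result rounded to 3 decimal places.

By the law of cosines, |XY|² = |YZ|² + |ZX|² − 2·|YZ|·|ZX|·cos Z = 102.12, so |XY| ≈ 10.105.
Law of cosines again: cos Y = (|XY|² + |YZ|² − |ZX|²)/(2·|XY|·|YZ|) ≈ 0.90806, so ∠Y ≈ 24.76°.

cos Y ≈ 0.908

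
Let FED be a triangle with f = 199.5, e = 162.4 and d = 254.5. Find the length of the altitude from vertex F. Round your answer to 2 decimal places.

h_F ≈ 162.36

Semiperimeter s = (199.5 + 162.4 + 254.5)/2 = 308.2.
Heron's formula: area = √(308.2·108.7·145.8·53.7) ≈ 16196.
The altitude from F has length 2·area/f ≈ 162.36.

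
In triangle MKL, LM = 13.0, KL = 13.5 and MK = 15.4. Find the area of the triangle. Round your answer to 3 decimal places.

Semiperimeter s = (13.5 + 13 + 15.4)/2 = 20.95.
Heron's formula: area = √(20.95·7.45·7.95·5.55) ≈ 82.985.

82.985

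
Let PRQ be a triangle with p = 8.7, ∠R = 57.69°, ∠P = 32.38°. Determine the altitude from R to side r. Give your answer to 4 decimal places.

h_R ≈ 8.7000

The third angle is ∠Q = 180° − ∠P − ∠R = 89.93°.
Law of sines: r = p·sin R/sin P ≈ 13.73.
Law of sines: q = p·sin Q/sin P ≈ 16.246.
Area = ½·p·r·sin Q ≈ 59.726.
The altitude from R has length 2·area/r ≈ 8.7.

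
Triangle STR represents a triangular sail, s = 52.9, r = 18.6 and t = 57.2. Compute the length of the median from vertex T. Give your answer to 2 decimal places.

m_T ≈ 27.46

Median from T: ½√(2·r² + 2·s² − t²) ≈ 27.463.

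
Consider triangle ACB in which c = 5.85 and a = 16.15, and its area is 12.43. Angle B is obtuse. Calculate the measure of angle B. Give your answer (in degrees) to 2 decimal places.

∠B ≈ 164.74°

From area = ½·a·c·sin B, we get sin B = 2·area/(a·c) ≈ 0.26313.
Taking the obtuse solution, ∠B ≈ 164.74°.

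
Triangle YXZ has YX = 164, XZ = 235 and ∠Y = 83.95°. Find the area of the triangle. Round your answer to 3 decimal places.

Law of sines: sin Z = YX·sin Y/XZ ≈ 0.69399.
Since XZ ≥ YX, only the acute value applies: ∠Z ≈ 43.95°.
Then ∠X = 180° − ∠Y − ∠Z ≈ 52.10°.
Law of sines gives ZY = XZ·sin X/sin Y ≈ 186.48.
Area = ½·XZ·YX·sin X ≈ 15206.

15206.390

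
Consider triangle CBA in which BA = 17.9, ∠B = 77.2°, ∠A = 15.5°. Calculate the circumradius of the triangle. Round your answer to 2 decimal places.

R ≈ 8.96

The third angle is ∠C = 180° − ∠B − ∠A = 87.30°.
Law of sines: AC = BA·sin B/sin C ≈ 17.475.
Law of sines: CB = BA·sin A/sin C ≈ 4.7889.
Circumradius = BA/(2 sin C) ≈ 8.9599.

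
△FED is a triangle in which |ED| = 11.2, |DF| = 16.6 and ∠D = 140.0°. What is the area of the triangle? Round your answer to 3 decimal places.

Area = ½·|ED|·|DF|·sin D ≈ 59.754.

59.754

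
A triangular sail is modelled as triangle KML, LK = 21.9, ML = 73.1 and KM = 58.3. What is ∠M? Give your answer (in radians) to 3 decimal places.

∠M ≈ 0.248 rad

By the law of cosines, cos M = (KM² + ML² − LK²) / (2·KM·ML) ≈ 0.96943, so ∠M ≈ 0.248 rad.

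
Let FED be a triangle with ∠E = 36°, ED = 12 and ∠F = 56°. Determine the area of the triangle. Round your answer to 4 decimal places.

51.0167

The third angle is ∠D = 180° − ∠F − ∠E = 88.00°.
Law of sines: DF = ED·sin E/sin F ≈ 8.508.
Law of sines: FE = ED·sin D/sin F ≈ 14.466.
Area = ½·ED·DF·sin D ≈ 51.017.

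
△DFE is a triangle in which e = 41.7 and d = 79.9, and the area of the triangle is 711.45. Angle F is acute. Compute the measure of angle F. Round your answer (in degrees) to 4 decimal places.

25.2813

From area = ½·e·d·sin F, we get sin F = 2·area/(e·d) ≈ 0.42706.
Taking the acute solution, ∠F ≈ 25.28°.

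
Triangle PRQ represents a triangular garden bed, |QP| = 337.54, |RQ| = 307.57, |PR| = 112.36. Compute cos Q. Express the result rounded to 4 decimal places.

By the law of cosines, cos Q = (|RQ|² + |QP|² − |PR|²) / (2·|RQ|·|QP|) ≈ 0.94352, so ∠Q ≈ 19.35°.

0.9435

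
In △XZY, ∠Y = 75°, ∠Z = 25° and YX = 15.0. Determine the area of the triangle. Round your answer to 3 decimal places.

The third angle is ∠X = 180° − ∠Z − ∠Y = 80.00°.
Law of sines: ZY = YX·sin X/sin Z ≈ 34.954.
Law of sines: XZ = YX·sin Y/sin Z ≈ 34.284.
Area = ½·YX·ZY·sin Y ≈ 253.22.

area ≈ 253.221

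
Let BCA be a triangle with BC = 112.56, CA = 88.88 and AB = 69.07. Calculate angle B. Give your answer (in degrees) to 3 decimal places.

∠B ≈ 52.150°

By the law of cosines, cos B = (AB² + BC² − CA²) / (2·AB·BC) ≈ 0.61359, so ∠B ≈ 52.15°.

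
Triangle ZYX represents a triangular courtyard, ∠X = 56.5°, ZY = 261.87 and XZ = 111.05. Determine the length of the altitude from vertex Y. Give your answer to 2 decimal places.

255.37

Law of sines: sin Y = XZ·sin X/ZY ≈ 0.35362.
Since ZY ≥ XZ, only the acute value applies: ∠Y ≈ 20.71°.
Then ∠Z = 180° − ∠X − ∠Y ≈ 102.79°.
Law of sines gives YX = ZY·sin Z/sin X ≈ 306.24.
Area = ½·ZY·XZ·sin Z ≈ 14180.
The altitude from Y has length 2·area/XZ ≈ 255.37.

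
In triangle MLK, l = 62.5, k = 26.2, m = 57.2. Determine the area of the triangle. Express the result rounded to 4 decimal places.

area ≈ 749.2071

Semiperimeter s = (57.2 + 62.5 + 26.2)/2 = 72.95.
Heron's formula: area = √(72.95·15.75·10.45·46.75) ≈ 749.21.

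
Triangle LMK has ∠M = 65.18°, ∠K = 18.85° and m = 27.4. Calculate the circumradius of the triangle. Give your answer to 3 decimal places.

The third angle is ∠L = 180° − ∠M − ∠K = 95.97°.
Law of sines: l = m·sin L/sin M ≈ 30.025.
Law of sines: k = m·sin K/sin M ≈ 9.7536.
Circumradius = m/(2 sin M) ≈ 15.094.

R ≈ 15.094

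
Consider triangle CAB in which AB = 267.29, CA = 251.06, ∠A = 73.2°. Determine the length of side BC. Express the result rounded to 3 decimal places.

309.328

By the law of cosines, BC² = CA² + AB² − 2·CA·AB·cos A = 95684, so BC ≈ 309.33.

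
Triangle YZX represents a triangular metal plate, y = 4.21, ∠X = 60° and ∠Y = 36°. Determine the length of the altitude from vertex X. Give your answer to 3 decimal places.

The third angle is ∠Z = 180° − ∠X − ∠Y = 84.00°.
Law of sines: z = y·sin Z/sin Y ≈ 7.1232.
Law of sines: x = y·sin X/sin Y ≈ 6.2029.
Area = ½·y·z·sin X ≈ 12.986.
The altitude from X has length 2·area/x ≈ 4.1869.

h_X ≈ 4.187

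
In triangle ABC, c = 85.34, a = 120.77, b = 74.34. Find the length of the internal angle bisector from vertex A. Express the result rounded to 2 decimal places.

By the law of cosines, cos A = (b² + c² − a²) / (2·b·c) ≈ -0.13997, so ∠A ≈ 98.05°.
The bisector from A has length 2·b·c·cos(∠A/2)/(b+c) ≈ 52.107.

t_A ≈ 52.11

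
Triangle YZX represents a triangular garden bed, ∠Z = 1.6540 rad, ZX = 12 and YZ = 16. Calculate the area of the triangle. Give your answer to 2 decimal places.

area ≈ 95.67

Area = ½·YZ·ZX·sin Z ≈ 95.668.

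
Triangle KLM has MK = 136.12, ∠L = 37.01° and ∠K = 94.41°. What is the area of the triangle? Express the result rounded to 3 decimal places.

area ≈ 11506.797

The third angle is ∠M = 180° − ∠K − ∠L = 48.58°.
Law of sines: LM = MK·sin K/sin L ≈ 225.46.
Law of sines: KL = MK·sin M/sin L ≈ 169.57.
Area = ½·MK·LM·sin M ≈ 11507.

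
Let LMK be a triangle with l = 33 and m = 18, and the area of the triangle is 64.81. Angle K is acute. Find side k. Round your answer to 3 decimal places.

15.926

From area = ½·l·m·sin K, we get sin K = 2·area/(l·m) ≈ 0.21822.
Taking the acute solution, ∠K ≈ 0.2200 rad.
Law of cosines then gives k ≈ 15.926.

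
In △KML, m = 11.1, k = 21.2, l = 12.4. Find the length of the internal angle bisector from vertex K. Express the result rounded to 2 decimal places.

By the law of cosines, cos K = (m² + l² − k²) / (2·m·l) ≈ -0.62653, so ∠K ≈ 128.79°.
The bisector from K has length 2·m·l·cos(∠K/2)/(m+l) ≈ 5.062.

t_K ≈ 5.06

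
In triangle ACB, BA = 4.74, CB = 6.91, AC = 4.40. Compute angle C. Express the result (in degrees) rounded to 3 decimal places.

∠C ≈ 42.767°

By the law of cosines, cos C = (AC² + CB² − BA²) / (2·AC·CB) ≈ 0.73412, so ∠C ≈ 42.77°.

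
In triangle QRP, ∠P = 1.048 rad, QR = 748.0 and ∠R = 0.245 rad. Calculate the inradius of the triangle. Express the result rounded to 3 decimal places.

84.262

The third angle is ∠Q = π − ∠R − ∠P = 1.849 rad.
Law of sines: RP = QR·sin Q/sin P ≈ 830.22.
Law of sines: PQ = QR·sin R/sin P ≈ 209.4.
Area = ½·QR·RP·sin R ≈ 75314.
Semiperimeter s = (830.22+209.4+748)/2 = 893.81.
Inradius = area/s = 75314/893.81 ≈ 84.262.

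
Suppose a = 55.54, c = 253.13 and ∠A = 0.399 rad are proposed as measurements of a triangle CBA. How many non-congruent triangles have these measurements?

c·sin A = 253.13·sin(0.399 rad) ≈ 98.34.
Since a = 55.54 < 98.34 = c sin A, no triangle exists.

0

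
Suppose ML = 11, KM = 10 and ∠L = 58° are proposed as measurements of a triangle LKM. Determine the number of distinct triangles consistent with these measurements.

ML·sin L = 11·sin(58°) ≈ 9.329.
Since ML sin L < KM < ML (9.329 < 10 < 11), two triangles exist.

2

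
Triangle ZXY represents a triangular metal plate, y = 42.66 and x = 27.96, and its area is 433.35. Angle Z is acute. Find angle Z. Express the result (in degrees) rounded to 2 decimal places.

46.60

From area = ½·x·y·sin Z, we get sin Z = 2·area/(x·y) ≈ 0.72663.
Taking the acute solution, ∠Z ≈ 46.60°.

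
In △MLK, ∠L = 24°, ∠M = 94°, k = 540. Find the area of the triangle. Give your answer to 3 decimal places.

The third angle is ∠K = 180° − ∠M − ∠L = 62.00°.
Law of sines: m = k·sin M/sin K ≈ 610.1.
Law of sines: l = k·sin L/sin K ≈ 248.76.
Area = ½·k·m·sin L ≈ 67000.

area ≈ 67000.291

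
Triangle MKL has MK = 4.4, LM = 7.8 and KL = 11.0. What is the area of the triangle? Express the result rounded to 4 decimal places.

13.7995

Semiperimeter s = (11 + 7.8 + 4.4)/2 = 11.6.
Heron's formula: area = √(11.6·0.6·3.8·7.2) ≈ 13.799.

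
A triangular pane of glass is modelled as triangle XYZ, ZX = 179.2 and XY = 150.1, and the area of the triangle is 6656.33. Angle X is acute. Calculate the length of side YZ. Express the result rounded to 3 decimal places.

From area = ½·ZX·XY·sin X, we get sin X = 2·area/(ZX·XY) ≈ 0.49493.
Taking the acute solution, ∠X ≈ 29.67°.
Law of cosines then gives YZ ≈ 88.869.

88.869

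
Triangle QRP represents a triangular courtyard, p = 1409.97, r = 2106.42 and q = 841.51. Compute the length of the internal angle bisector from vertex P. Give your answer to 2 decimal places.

t_P ≈ 1169.22

By the law of cosines, cos P = (q² + r² − p²) / (2·q·r) ≈ 0.89055, so ∠P ≈ 27.06°.
The bisector from P has length 2·q·r·cos(∠P/2)/(q+r) ≈ 1169.2.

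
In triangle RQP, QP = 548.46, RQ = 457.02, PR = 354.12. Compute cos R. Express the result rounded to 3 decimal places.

cos R ≈ 0.103

By the law of cosines, cos R = (PR² + RQ² − QP²) / (2·PR·RQ) ≈ 0.10337, so ∠R ≈ 84.07°.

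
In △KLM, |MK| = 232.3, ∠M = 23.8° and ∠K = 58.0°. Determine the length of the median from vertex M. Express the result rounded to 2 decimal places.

211.06

The third angle is ∠L = 180° − ∠M − ∠K = 98.20°.
Law of sines: |LM| = |MK|·sin K/sin L ≈ 199.04.
Law of sines: |KL| = |MK|·sin M/sin L ≈ 94.712.
Median from M: ½√(2·|LM|² + 2·|MK|² − |KL|²) ≈ 211.06.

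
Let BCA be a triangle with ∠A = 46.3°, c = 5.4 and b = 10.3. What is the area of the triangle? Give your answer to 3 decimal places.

20.106

Area = ½·b·c·sin A ≈ 20.106.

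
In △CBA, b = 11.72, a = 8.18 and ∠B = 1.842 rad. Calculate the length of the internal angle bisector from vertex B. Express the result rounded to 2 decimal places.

Law of sines: sin A = a·sin B/b ≈ 0.67244.
Since b ≥ a, only the acute value applies: ∠A ≈ 0.738 rad.
Then ∠C = π − ∠B − ∠A ≈ 0.562 rad.
Law of sines gives c = b·sin C/sin B ≈ 6.4832.
The bisector from B has length 2·a·c·cos(∠B/2)/(a+c) ≈ 4.3764.

t_B ≈ 4.38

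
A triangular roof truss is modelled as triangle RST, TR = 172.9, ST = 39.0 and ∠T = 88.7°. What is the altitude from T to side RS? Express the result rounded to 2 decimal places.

38.22

By the law of cosines, RS² = ST² + TR² − 2·ST·TR·cos T = 31109, so RS ≈ 176.38.
Area = ½·ST·TR·sin T ≈ 3370.7.
The altitude from T has length 2·area/RS ≈ 38.221.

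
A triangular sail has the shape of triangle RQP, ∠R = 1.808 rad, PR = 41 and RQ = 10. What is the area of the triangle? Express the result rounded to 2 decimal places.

Area = ½·PR·RQ·sin R ≈ 199.26.

area ≈ 199.26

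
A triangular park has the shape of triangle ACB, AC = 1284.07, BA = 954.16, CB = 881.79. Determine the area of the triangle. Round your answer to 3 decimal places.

area ≈ 420570.565

Semiperimeter s = (881.79 + 954.16 + 1284.1)/2 = 1560.
Heron's formula: area = √(1560·678.22·605.85·275.94) ≈ 4.2057e+05.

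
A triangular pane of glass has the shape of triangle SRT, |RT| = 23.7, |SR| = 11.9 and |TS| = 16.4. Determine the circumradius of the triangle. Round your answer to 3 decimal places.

12.852

By the law of cosines, cos S = (|TS|² + |SR|² − |RT|²) / (2·|TS|·|SR|) ≈ -0.38717, so ∠S ≈ 112.78°.
Circumradius = |RT|/(2 sin S) ≈ 12.852.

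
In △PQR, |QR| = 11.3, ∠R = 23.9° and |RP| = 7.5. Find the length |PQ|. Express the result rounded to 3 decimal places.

By the law of cosines, |PQ|² = |QR|² + |RP|² − 2·|QR|·|RP|·cos R = 28.974, so |PQ| ≈ 5.3827.

5.383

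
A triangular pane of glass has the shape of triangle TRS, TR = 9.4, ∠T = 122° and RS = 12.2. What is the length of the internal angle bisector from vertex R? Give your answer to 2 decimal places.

Law of sines: sin S = TR·sin T/RS ≈ 0.65341.
Since RS ≥ TR, only the acute value applies: ∠S ≈ 40.80°.
Then ∠R = 180° − ∠T − ∠S ≈ 17.20°.
Law of sines gives ST = RS·sin R/sin T ≈ 4.2542.
The bisector from R has length 2·TR·RS·cos(∠R/2)/(TR+RS) ≈ 10.499.

10.50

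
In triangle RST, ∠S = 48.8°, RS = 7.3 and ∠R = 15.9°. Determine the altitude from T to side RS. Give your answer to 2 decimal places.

The third angle is ∠T = 180° − ∠R − ∠S = 115.30°.
Law of sines: ST = RS·sin R/sin T ≈ 2.2121.
Law of sines: TR = RS·sin S/sin T ≈ 6.0754.
Area = ½·RS·ST·sin S ≈ 6.0751.
The altitude from T has length 2·area/RS ≈ 1.6644.

h_T ≈ 1.66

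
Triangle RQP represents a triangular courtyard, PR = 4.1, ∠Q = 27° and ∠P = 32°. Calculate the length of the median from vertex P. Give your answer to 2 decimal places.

m_P ≈ 5.71

The third angle is ∠R = 180° − ∠Q − ∠P = 121.00°.
Law of sines: QP = PR·sin R/sin Q ≈ 7.7411.
Law of sines: RQ = PR·sin P/sin Q ≈ 4.7857.
Median from P: ½√(2·QP² + 2·PR² − RQ²) ≈ 5.7133.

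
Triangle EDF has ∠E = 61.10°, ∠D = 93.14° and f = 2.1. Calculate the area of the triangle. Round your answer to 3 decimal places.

The third angle is ∠F = 180° − ∠E − ∠D = 25.76°.
Law of sines: e = f·sin E/sin F ≈ 4.2302.
Law of sines: d = f·sin D/sin F ≈ 4.8247.
Area = ½·f·e·sin D ≈ 4.4351.

4.435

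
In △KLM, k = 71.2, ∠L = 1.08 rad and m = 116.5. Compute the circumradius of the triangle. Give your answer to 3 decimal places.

By the law of cosines, l² = m² + k² − 2·m·k·cos L = 10823, so l ≈ 104.03.
Area = ½·m·k·sin L ≈ 3657.8.
Circumradius = l/(2 sin L) ≈ 58.978.

58.978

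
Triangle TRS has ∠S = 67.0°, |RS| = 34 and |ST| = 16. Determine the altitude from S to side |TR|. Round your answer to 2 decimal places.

15.94

By the law of cosines, |TR|² = |RS|² + |ST|² − 2·|RS|·|ST|·cos S = 986.88, so |TR| ≈ 31.415.
Area = ½·|RS|·|ST|·sin S ≈ 250.38.
The altitude from S has length 2·area/|TR| ≈ 15.94.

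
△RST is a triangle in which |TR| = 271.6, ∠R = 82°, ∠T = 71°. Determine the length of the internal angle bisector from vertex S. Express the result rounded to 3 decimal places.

562.743

The third angle is ∠S = 180° − ∠T − ∠R = 27.00°.
Law of sines: |ST| = |TR|·sin R/sin S ≈ 592.43.
Law of sines: |RS| = |TR|·sin T/sin S ≈ 565.66.
The bisector from S has length 2·|RS|·|ST|·cos(∠S/2)/(|RS|+|ST|) ≈ 562.74.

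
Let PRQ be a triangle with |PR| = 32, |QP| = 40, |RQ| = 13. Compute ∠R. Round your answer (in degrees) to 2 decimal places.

∠R ≈ 119.29°

By the law of cosines, cos R = (|PR|² + |RQ|² − |QP|²) / (2·|PR|·|RQ|) ≈ -0.48918, so ∠R ≈ 119.29°.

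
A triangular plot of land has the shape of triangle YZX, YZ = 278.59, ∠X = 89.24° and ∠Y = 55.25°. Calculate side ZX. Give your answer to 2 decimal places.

228.92

The third angle is ∠Z = 180° − ∠X − ∠Y = 35.51°.
Law of sines: ZX = YZ·sin Y/sin X ≈ 228.92.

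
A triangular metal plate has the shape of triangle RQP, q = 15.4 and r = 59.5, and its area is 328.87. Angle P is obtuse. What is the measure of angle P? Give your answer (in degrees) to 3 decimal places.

From area = ½·r·q·sin P, we get sin P = 2·area/(r·q) ≈ 0.71782.
Taking the obtuse solution, ∠P ≈ 134.13°.

∠P ≈ 134.125°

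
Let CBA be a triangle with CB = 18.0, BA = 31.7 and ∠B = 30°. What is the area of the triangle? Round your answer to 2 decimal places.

area ≈ 142.65

Area = ½·CB·BA·sin B ≈ 142.65.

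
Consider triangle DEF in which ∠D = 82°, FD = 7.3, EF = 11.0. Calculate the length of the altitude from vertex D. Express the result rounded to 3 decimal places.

h_D ≈ 6.116

Law of sines: sin E = FD·sin D/EF ≈ 0.65718.
Since EF ≥ FD, only the acute value applies: ∠E ≈ 41.08°.
Then ∠F = 180° − ∠D − ∠E ≈ 56.92°.
Law of sines gives DE = EF·sin F/sin D ≈ 9.3071.
Area = ½·EF·FD·sin F ≈ 33.64.
The altitude from D has length 2·area/EF ≈ 6.1164.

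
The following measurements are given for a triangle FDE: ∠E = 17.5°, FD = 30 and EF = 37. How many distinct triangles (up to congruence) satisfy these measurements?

2

EF·sin E = 37·sin(17.5°) ≈ 11.13.
Since EF sin E < FD < EF (11.13 < 30 < 37), two triangles exist.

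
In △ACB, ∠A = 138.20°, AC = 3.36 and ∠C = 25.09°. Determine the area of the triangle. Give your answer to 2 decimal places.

area ≈ 5.55

The third angle is ∠B = 180° − ∠A − ∠C = 16.71°.
Law of sines: CB = AC·sin A/sin B ≈ 7.789.
Law of sines: BA = AC·sin C/sin B ≈ 4.9553.
Area = ½·AC·CB·sin C ≈ 5.5488.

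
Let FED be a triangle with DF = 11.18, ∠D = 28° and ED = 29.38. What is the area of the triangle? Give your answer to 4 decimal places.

area ≈ 77.1033

Area = ½·ED·DF·sin D ≈ 77.103.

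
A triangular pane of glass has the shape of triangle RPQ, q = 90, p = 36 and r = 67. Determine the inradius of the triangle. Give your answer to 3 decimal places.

10.964

Semiperimeter s = (67 + 36 + 90)/2 = 96.5.
Heron's formula: area = √(96.5·29.5·60.5·6.5) ≈ 1058.1.
Inradius = area/s = 1058.1/96.5 ≈ 10.964.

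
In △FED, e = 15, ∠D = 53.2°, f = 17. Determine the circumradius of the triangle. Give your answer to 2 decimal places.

9.02

By the law of cosines, d² = f² + e² − 2·f·e·cos D = 208.5, so d ≈ 14.439.
Area = ½·f·e·sin D ≈ 102.09.
Circumradius = d/(2 sin D) ≈ 9.0164.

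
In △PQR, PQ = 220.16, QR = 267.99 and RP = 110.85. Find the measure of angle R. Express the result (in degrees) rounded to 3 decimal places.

By the law of cosines, cos R = (QR² + RP² − PQ²) / (2·QR·RP) ≈ 0.59980, so ∠R ≈ 53.14°.

∠R ≈ 53.145°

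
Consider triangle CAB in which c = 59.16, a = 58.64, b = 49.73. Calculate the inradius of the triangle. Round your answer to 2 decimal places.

Semiperimeter s = (59.16 + 58.64 + 49.73)/2 = 83.765.
Heron's formula: area = √(83.765·24.605·25.125·34.035) ≈ 1327.6.
Inradius = area/s = 1327.6/83.765 ≈ 15.849.

r ≈ 15.85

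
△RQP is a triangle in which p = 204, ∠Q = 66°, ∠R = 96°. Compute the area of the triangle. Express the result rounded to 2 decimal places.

The third angle is ∠P = 180° − ∠R − ∠Q = 18.00°.
Law of sines: r = p·sin R/sin P ≈ 656.54.
Law of sines: q = p·sin Q/sin P ≈ 603.08.
Area = ½·p·r·sin Q ≈ 61178.

area ≈ 61177.61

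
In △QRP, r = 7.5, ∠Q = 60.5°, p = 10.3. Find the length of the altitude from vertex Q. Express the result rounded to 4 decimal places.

7.2392

By the law of cosines, q² = r² + p² − 2·r·p·cos Q = 86.261, so q ≈ 9.2877.
Area = ½·r·p·sin Q ≈ 33.617.
The altitude from Q has length 2·area/q ≈ 7.2392.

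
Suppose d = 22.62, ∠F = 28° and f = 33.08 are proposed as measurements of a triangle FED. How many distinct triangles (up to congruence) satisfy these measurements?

1

d·sin F = 22.62·sin(28°) ≈ 10.62.
Since f ≥ d, exactly one triangle exists.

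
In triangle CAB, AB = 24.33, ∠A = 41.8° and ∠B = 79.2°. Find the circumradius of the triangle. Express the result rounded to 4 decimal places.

14.1921

The third angle is ∠C = 180° − ∠A − ∠B = 59.00°.
Law of sines: BC = AB·sin A/sin C ≈ 18.919.
Law of sines: CA = AB·sin B/sin C ≈ 27.881.
Circumradius = AB/(2 sin C) ≈ 14.192.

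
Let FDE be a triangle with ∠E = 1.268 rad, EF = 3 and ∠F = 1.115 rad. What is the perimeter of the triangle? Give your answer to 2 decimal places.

The third angle is ∠D = π − ∠E − ∠F = 0.759 rad.
Law of sines: DE = EF·sin F/sin D ≈ 3.9159.
Law of sines: FD = EF·sin E/sin D ≈ 4.1627.
Semiperimeter s = (3.9159+3+4.1627)/2 = 5.5393.
Perimeter = 3.9159 + 3 + 4.1627 = 11.079.

11.08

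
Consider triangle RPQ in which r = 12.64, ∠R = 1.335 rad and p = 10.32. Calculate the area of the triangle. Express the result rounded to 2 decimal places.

area ≈ 50.66

Law of sines: sin P = p·sin R/r ≈ 0.79386.
Since r ≥ p, only the acute value applies: ∠P ≈ 0.917 rad.
Then ∠Q = π − ∠R − ∠P ≈ 0.889 rad.
Law of sines gives q = r·sin Q/sin R ≈ 10.097.
Area = ½·r·p·sin Q ≈ 50.66.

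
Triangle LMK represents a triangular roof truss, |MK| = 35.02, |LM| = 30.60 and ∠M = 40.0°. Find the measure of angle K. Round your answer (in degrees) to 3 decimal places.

By the law of cosines, |KL|² = |LM|² + |MK|² − 2·|LM|·|MK|·cos M = 520.96, so |KL| ≈ 22.824.
Law of cosines again: cos K = (|MK|² + |KL|² − |LM|²)/(2·|MK|·|KL|) ≈ 0.50731, so ∠K ≈ 59.52°.

59.515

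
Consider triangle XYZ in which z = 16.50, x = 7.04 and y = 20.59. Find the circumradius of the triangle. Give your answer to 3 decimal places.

By the law of cosines, cos X = (y² + z² − x²) / (2·y·z) ≈ 0.95168, so ∠X ≈ 17.88°.
Circumradius = x/(2 sin X) ≈ 11.462.

11.462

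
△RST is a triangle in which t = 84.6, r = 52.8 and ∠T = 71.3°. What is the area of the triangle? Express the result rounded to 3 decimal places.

area ≈ 2129.602

Law of sines: sin R = r·sin T/t ≈ 0.59117.
Since t ≥ r, only the acute value applies: ∠R ≈ 36.24°.
Then ∠S = 180° − ∠T − ∠R ≈ 72.46°.
Law of sines gives s = t·sin S/sin T ≈ 85.162.
Area = ½·t·r·sin S ≈ 2129.6.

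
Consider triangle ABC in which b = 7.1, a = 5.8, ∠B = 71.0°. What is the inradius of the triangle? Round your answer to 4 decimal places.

Law of sines: sin A = a·sin B/b ≈ 0.77240.
Since b ≥ a, only the acute value applies: ∠A ≈ 50.57°.
Then ∠C = 180° − ∠B − ∠A ≈ 58.43°.
Law of sines gives c = b·sin C/sin B ≈ 6.3978.
Area = ½·b·a·sin C ≈ 17.543.
Semiperimeter s = (5.8+7.1+6.3978)/2 = 9.6489.
Inradius = area/s = 17.543/9.6489 ≈ 1.8181.

1.8181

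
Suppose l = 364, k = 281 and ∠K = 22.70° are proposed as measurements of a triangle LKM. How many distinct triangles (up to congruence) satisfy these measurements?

2

l·sin K = 364·sin(22.70°) ≈ 140.5.
Since l sin K < k < l (140.5 < 281 < 364), two triangles exist.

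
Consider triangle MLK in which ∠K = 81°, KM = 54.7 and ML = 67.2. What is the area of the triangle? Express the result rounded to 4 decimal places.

Law of sines: sin L = KM·sin K/ML ≈ 0.80397.
Since ML ≥ KM, only the acute value applies: ∠L ≈ 53.51°.
Then ∠M = 180° − ∠K − ∠L ≈ 45.49°.
Law of sines gives LK = ML·sin M/sin K ≈ 48.519.
Area = ½·ML·KM·sin M ≈ 1310.7.

1310.6597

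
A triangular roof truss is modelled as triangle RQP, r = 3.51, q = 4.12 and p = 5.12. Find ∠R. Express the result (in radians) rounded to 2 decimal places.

By the law of cosines, cos R = (q² + p² − r²) / (2·q·p) ≈ 0.73168, so ∠R ≈ 0.750 rad.

∠R ≈ 0.75 rad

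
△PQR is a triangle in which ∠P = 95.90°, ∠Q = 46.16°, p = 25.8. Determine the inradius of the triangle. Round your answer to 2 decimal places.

4.91

The third angle is ∠R = 180° − ∠P − ∠Q = 37.94°.
Law of sines: q = p·sin Q/sin P ≈ 18.708.
Law of sines: r = p·sin R/sin P ≈ 15.947.
Area = ½·p·q·sin R ≈ 148.38.
Semiperimeter s = (25.8+18.708+15.947)/2 = 30.228.
Inradius = area/s = 148.38/30.228 ≈ 4.9088.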